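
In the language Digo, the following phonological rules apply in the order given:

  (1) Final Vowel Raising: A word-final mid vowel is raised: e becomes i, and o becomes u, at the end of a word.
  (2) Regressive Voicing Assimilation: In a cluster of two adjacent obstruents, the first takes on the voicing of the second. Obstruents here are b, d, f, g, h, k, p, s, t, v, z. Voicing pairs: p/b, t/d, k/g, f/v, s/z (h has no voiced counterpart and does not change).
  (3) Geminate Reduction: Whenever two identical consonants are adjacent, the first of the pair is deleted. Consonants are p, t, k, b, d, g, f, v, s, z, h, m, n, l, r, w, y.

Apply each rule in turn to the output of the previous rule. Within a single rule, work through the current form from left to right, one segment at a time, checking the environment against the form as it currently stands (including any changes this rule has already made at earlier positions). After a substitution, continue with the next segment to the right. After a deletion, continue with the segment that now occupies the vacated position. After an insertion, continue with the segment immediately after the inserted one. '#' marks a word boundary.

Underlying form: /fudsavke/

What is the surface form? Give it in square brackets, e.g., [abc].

(1) Final Vowel Raising: [fudsavke] → [fudsavki]
(2) Regressive Voicing Assimilation: [fudsavki] → [futsafki]
(3) Geminate Reduction: no change — [futsafki]

[futsafki]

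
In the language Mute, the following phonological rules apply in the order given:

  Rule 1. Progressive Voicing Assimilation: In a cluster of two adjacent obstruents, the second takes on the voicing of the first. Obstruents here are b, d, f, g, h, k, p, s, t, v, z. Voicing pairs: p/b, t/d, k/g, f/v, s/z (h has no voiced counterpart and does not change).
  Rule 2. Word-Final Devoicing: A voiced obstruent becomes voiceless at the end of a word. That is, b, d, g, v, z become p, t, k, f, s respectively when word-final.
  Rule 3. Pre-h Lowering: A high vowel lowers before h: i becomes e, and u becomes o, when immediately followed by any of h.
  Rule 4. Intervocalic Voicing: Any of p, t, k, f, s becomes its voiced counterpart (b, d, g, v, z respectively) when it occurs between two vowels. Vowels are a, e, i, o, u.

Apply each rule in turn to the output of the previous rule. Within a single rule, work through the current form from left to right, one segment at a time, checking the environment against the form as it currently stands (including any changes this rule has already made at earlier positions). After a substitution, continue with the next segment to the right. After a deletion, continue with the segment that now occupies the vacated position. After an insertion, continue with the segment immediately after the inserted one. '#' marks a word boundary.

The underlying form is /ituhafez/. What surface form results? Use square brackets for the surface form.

Rule 1 Progressive Voicing Assimilation: no change — [ituhafez]
Rule 2 Word-Final Devoicing: [ituhafez] → [ituhafes]
Rule 3 Pre-h Lowering: [ituhafes] → [itohafes]
Rule 4 Intervocalic Voicing: [itohafes] → [idohaves]

[idohaves]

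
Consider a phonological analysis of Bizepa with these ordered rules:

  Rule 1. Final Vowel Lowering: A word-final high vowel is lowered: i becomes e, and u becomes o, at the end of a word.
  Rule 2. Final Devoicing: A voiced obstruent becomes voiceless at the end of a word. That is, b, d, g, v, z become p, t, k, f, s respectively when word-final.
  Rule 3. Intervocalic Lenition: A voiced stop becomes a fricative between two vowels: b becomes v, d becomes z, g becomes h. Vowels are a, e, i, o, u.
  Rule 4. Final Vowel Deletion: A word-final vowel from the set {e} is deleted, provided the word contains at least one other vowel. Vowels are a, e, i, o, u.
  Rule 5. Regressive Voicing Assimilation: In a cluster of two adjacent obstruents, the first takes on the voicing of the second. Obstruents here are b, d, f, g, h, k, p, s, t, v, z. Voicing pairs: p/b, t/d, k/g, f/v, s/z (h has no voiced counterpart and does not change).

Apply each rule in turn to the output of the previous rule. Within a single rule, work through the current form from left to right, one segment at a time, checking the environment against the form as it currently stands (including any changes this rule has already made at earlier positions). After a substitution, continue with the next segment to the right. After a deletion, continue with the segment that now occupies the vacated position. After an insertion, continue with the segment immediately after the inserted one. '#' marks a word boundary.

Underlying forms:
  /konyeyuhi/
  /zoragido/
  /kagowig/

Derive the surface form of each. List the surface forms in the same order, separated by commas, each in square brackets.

/konyeyuhi/:
  Rule 1 Final Vowel Lowering: [konyeyuhi] → [konyeyuhe]
  Rule 2 Final Devoicing: no change — [konyeyuhe]
  Rule 3 Intervocalic Lenition: no change — [konyeyuhe]
  Rule 4 Final Vowel Deletion: [konyeyuhe] → [konyeyuh]
  Rule 5 Regressive Voicing Assimilation: no change — [konyeyuh]
/zoragido/:
  Rule 1 Final Vowel Lowering: no change — [zoragido]
  Rule 2 Final Devoicing: no change — [zoragido]
  Rule 3 Intervocalic Lenition: [zoragido] → [zorahizo]
  Rule 4 Final Vowel Deletion: no change — [zorahizo]
  Rule 5 Regressive Voicing Assimilation: no change — [zorahizo]
/kagowig/:
  Rule 1 Final Vowel Lowering: no change — [kagowig]
  Rule 2 Final Devoicing: [kagowig] → [kagowik]
  Rule 3 Intervocalic Lenition: [kagowik] → [kahowik]
  Rule 4 Final Vowel Deletion: no change — [kahowik]
  Rule 5 Regressive Voicing Assimilation: no change — [kahowik]

[konyeyuh], [zorahizo], [kahowik]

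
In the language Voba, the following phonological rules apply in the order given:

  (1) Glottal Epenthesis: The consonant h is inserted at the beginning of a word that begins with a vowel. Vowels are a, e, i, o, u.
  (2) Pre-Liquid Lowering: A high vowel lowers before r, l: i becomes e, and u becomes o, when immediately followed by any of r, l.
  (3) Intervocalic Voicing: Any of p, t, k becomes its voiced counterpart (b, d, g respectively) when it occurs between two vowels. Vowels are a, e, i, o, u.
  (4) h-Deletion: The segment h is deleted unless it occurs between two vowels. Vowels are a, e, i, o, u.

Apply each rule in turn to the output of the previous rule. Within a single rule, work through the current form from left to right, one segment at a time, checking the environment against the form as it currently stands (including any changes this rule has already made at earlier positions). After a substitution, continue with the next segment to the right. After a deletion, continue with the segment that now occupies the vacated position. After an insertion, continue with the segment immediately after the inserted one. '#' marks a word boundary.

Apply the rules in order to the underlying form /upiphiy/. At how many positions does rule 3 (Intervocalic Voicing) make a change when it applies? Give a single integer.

(1) Glottal Epenthesis: [upiphiy] → [hupiphiy]
(2) Pre-Liquid Lowering: no change — [hupiphiy]
(3) Intervocalic Voicing: [hupiphiy] → [hubiphiy]
(4) h-Deletion: [hubiphiy] → [ubipiy]
Rule 3 changed 1 position(s).

1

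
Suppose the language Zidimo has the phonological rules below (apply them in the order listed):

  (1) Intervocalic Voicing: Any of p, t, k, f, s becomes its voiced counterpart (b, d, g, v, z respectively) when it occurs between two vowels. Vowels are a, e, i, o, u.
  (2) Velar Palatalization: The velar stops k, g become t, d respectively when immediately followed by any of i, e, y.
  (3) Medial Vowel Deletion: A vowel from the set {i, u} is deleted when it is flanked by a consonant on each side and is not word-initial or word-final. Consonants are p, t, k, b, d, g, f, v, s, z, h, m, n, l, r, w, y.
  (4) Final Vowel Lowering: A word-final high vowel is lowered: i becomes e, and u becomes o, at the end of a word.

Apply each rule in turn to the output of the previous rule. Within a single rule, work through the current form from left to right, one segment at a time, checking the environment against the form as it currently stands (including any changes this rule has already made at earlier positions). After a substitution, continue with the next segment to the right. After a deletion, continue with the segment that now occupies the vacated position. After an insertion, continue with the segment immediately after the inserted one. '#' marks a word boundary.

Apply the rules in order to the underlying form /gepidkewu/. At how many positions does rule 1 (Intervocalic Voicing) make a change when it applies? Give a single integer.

(1) Intervocalic Voicing: [gepidkewu] → [gebidkewu]
(2) Velar Palatalization: [gebidkewu] → [debidtewu]
(3) Medial Vowel Deletion: [debidtewu] → [debdtewu]
(4) Final Vowel Lowering: [debdtewu] → [debdtewo]
Rule 1 changed 1 position(s).

1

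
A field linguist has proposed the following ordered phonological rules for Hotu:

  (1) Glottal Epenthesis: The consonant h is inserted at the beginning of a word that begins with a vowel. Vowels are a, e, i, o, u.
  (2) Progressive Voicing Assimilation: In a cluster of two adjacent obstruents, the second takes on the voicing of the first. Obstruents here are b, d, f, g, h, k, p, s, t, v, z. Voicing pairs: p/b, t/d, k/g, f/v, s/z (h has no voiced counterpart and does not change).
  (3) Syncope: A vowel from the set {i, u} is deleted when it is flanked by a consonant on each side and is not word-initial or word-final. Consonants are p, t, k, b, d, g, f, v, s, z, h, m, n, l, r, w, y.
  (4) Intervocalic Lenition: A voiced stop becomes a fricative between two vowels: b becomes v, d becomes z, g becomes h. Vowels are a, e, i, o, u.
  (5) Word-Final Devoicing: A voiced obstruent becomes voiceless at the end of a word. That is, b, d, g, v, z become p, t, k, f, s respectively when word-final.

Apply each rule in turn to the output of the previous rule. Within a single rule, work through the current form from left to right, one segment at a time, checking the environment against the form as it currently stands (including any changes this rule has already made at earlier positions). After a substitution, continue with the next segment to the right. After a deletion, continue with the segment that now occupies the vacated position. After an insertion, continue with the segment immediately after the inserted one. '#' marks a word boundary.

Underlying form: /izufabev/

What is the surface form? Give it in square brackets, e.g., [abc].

(1) Glottal Epenthesis: [izufabev] → [hizufabev]
(2) Progressive Voicing Assimilation: no change — [hizufabev]
(3) Syncope: [hizufabev] → [hzfabev]
(4) Intervocalic Lenition: [hzfabev] → [hzfavev]
(5) Word-Final Devoicing: [hzfavev] → [hzfavef]

[hzfavef]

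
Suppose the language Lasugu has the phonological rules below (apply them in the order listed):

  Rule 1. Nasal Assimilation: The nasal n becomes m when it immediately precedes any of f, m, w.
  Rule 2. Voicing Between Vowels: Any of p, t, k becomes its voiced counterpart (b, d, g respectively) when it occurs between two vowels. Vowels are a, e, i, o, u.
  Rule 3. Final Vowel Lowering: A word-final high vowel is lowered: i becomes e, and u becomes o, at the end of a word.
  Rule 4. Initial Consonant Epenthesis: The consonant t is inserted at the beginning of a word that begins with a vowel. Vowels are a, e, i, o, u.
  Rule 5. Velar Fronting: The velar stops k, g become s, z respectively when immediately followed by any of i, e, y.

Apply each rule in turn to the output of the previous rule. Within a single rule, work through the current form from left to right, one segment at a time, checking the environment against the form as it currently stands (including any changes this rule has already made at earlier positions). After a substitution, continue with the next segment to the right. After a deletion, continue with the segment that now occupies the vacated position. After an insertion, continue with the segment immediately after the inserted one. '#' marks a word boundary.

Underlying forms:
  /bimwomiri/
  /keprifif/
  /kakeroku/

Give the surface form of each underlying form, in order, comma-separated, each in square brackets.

/bimwomiri/:
  Rule 1 Nasal Assimilation: no change — [bimwomiri]
  Rule 2 Voicing Between Vowels: no change — [bimwomiri]
  Rule 3 Final Vowel Lowering: [bimwomiri] → [bimwomire]
  Rule 4 Initial Consonant Epenthesis: no change — [bimwomire]
  Rule 5 Velar Fronting: no change — [bimwomire]
/keprifif/:
  Rule 1 Nasal Assimilation: no change — [keprifif]
  Rule 2 Voicing Between Vowels: no change — [keprifif]
  Rule 3 Final Vowel Lowering: no change — [keprifif]
  Rule 4 Initial Consonant Epenthesis: no change — [keprifif]
  Rule 5 Velar Fronting: [keprifif] → [seprifif]
/kakeroku/:
  Rule 1 Nasal Assimilation: no change — [kakeroku]
  Rule 2 Voicing Between Vowels: [kakeroku] → [kagerogu]
  Rule 3 Final Vowel Lowering: [kagerogu] → [kagerogo]
  Rule 4 Initial Consonant Epenthesis: no change — [kagerogo]
  Rule 5 Velar Fronting: [kagerogo] → [kazerogo]

[bimwomire], [seprifif], [kazerogo]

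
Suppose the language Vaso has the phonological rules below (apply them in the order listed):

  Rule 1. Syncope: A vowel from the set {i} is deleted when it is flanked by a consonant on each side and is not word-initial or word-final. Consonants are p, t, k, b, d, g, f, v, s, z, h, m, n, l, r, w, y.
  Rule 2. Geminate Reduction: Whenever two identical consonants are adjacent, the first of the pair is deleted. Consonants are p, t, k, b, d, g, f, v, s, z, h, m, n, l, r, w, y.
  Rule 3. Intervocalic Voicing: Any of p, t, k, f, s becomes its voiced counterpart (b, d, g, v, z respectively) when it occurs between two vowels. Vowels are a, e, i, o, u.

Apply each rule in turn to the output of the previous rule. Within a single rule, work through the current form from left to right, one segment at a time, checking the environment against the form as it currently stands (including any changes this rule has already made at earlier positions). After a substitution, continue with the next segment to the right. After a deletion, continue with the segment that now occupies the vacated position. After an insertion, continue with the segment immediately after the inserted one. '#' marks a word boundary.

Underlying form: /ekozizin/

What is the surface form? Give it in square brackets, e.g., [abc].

[egozn]

Rule 1 Syncope: [ekozizin] → [ekozzn]
Rule 2 Geminate Reduction: [ekozzn] → [ekozn]
Rule 3 Intervocalic Voicing: [ekozn] → [egozn]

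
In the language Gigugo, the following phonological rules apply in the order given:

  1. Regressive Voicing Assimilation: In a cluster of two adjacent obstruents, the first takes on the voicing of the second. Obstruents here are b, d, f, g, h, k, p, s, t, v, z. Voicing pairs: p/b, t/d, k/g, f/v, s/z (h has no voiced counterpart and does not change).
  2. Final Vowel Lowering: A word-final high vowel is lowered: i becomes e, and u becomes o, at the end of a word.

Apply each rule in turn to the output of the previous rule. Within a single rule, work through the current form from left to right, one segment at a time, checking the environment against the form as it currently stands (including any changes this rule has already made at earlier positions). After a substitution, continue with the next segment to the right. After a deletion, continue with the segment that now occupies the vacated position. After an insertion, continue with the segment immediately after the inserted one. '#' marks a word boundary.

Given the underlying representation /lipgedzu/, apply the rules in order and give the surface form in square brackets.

[libgedzo]

1 Regressive Voicing Assimilation: [lipgedzu] → [libgedzu]
2 Final Vowel Lowering: [libgedzu] → [libgedzo]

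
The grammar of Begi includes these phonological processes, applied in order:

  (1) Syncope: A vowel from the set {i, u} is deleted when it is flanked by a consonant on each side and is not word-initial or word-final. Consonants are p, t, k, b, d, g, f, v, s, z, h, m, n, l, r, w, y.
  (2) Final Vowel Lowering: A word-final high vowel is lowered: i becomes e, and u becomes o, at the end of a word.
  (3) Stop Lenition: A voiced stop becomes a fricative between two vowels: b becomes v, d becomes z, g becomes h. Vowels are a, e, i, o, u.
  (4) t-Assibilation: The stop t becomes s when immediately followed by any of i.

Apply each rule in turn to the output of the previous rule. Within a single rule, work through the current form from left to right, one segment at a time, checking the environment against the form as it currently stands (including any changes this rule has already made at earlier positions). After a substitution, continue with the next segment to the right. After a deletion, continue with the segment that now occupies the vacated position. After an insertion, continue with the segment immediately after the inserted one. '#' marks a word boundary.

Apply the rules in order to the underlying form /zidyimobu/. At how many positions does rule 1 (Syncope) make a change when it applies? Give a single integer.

(1) Syncope: [zidyimobu] → [zdymobu]
(2) Final Vowel Lowering: [zdymobu] → [zdymobo]
(3) Stop Lenition: [zdymobo] → [zdymovo]
(4) t-Assibilation: no change — [zdymovo]
Rule 1 changed 2 position(s).

2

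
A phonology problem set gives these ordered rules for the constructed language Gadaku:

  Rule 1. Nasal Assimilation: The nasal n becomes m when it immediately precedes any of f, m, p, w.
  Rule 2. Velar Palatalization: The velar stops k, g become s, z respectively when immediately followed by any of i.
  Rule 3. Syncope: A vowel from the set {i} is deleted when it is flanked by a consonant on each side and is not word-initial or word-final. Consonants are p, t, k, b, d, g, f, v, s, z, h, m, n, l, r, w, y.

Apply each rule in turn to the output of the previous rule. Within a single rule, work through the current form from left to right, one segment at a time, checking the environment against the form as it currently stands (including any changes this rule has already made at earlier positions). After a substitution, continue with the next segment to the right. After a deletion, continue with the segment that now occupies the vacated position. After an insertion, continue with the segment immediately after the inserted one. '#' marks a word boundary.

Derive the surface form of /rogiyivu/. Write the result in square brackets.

[rozyvu]

Rule 1 Nasal Assimilation: no change — [rogiyivu]
Rule 2 Velar Palatalization: [rogiyivu] → [roziyivu]
Rule 3 Syncope: [roziyivu] → [rozyvu]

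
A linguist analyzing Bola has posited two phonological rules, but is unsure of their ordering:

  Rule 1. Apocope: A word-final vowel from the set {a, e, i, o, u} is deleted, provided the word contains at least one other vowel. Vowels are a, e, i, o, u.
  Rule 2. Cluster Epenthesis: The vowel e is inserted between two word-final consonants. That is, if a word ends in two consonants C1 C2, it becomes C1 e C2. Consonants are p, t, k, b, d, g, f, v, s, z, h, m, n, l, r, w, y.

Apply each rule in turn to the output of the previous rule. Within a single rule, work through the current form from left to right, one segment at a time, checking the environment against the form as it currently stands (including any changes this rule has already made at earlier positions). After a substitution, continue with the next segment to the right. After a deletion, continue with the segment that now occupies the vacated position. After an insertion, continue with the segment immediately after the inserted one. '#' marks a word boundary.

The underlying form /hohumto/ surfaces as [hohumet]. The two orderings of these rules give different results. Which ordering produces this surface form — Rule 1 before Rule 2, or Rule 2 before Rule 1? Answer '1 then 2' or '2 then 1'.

Order 1 then 2:
  1 Apocope: [hohumto] → [hohumt]
  2 Cluster Epenthesis: [hohumt] → [hohumet]
  result: [hohumet]
Order 2 then 1:
  2 Cluster Epenthesis: no change — [hohumto]
  1 Apocope: [hohumto] → [hohumt]
  result: [hohumt]

1 then 2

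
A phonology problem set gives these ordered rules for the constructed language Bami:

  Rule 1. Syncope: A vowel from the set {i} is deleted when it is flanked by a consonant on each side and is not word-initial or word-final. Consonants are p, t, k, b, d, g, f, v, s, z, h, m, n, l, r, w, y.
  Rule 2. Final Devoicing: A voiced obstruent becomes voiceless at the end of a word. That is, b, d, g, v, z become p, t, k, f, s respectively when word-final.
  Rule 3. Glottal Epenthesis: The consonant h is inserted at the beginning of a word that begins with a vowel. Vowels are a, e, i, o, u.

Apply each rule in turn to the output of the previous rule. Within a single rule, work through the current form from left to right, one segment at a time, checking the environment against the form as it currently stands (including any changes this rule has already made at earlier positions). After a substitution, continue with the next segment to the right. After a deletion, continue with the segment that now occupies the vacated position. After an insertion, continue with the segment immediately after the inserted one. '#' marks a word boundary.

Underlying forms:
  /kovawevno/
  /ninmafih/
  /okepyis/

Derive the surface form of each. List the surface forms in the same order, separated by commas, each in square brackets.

/kovawevno/:
  Rule 1 Syncope: no change — [kovawevno]
  Rule 2 Final Devoicing: no change — [kovawevno]
  Rule 3 Glottal Epenthesis: no change — [kovawevno]
/ninmafih/:
  Rule 1 Syncope: [ninmafih] → [nnmafh]
  Rule 2 Final Devoicing: no change — [nnmafh]
  Rule 3 Glottal Epenthesis: no change — [nnmafh]
/okepyis/:
  Rule 1 Syncope: [okepyis] → [okepys]
  Rule 2 Final Devoicing: no change — [okepys]
  Rule 3 Glottal Epenthesis: [okepys] → [hokepys]

[kovawevno], [nnmafh], [hokepys]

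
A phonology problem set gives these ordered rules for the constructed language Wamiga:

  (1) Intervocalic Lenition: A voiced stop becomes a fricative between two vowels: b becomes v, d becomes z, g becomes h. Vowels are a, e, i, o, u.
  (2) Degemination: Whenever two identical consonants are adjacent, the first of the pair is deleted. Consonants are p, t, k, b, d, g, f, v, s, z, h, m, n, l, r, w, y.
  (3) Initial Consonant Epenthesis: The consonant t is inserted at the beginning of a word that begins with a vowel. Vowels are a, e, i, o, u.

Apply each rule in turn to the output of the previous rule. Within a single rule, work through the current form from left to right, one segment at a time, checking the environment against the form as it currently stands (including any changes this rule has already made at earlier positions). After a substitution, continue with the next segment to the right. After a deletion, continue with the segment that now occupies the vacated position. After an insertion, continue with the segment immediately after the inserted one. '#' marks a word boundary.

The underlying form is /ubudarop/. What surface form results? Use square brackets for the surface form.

(1) Intervocalic Lenition: [ubudarop] → [uvuzarop]
(2) Degemination: no change — [uvuzarop]
(3) Initial Consonant Epenthesis: [uvuzarop] → [tuvuzarop]

[tuvuzarop]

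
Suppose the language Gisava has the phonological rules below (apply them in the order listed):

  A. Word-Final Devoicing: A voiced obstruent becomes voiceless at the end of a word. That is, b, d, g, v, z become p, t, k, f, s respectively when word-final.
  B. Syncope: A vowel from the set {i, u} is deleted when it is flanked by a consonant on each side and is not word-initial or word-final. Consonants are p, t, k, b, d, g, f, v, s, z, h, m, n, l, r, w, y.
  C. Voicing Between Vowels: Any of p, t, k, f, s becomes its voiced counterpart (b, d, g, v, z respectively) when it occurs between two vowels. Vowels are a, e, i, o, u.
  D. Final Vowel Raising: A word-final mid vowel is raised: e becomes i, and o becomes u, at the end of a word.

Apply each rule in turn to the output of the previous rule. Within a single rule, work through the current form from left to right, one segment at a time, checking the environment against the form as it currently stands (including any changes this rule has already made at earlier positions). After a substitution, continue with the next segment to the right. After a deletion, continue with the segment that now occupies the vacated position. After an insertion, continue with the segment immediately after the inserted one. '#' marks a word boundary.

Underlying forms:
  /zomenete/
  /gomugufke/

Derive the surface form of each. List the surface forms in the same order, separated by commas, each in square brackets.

[zomenedi], [gomgfki]

/zomenete/:
  A Word-Final Devoicing: no change — [zomenete]
  B Syncope: no change — [zomenete]
  C Voicing Between Vowels: [zomenete] → [zomenede]
  D Final Vowel Raising: [zomenede] → [zomenedi]
/gomugufke/:
  A Word-Final Devoicing: no change — [gomugufke]
  B Syncope: [gomugufke] → [gomgfke]
  C Voicing Between Vowels: no change — [gomgfke]
  D Final Vowel Raising: [gomgfke] → [gomgfki]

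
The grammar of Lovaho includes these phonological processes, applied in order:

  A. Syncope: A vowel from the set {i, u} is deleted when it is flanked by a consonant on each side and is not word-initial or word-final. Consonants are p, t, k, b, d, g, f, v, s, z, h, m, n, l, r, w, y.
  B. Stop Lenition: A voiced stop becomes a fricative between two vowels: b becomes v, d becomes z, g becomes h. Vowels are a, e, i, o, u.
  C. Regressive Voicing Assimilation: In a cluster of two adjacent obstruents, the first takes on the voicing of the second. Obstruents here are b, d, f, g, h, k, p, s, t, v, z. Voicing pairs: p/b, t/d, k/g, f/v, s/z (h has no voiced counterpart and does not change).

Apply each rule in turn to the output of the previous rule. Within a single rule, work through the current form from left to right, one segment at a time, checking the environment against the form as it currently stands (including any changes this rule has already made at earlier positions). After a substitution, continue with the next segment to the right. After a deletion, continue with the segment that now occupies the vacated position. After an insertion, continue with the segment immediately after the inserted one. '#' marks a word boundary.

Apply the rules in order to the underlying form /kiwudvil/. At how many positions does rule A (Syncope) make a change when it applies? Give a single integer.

3

A Syncope: [kiwudvil] → [kwdvl]
B Stop Lenition: no change — [kwdvl]
C Regressive Voicing Assimilation: no change — [kwdvl]
Rule A changed 3 position(s).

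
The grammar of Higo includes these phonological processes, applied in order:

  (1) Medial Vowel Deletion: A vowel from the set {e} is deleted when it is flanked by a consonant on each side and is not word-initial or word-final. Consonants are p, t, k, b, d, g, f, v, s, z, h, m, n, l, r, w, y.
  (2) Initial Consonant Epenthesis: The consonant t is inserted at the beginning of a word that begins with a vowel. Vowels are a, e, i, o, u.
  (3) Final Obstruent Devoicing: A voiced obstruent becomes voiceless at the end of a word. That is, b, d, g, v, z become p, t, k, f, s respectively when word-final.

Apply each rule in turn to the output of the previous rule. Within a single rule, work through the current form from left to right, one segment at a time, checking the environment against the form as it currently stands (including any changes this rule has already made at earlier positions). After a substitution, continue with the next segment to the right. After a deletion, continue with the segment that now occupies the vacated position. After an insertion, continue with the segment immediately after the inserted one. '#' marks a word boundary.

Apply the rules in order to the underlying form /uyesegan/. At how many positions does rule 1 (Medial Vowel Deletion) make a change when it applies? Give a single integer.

(1) Medial Vowel Deletion: [uyesegan] → [uysgan]
(2) Initial Consonant Epenthesis: [uysgan] → [tuysgan]
(3) Final Obstruent Devoicing: no change — [tuysgan]
Rule 1 changed 2 position(s).

2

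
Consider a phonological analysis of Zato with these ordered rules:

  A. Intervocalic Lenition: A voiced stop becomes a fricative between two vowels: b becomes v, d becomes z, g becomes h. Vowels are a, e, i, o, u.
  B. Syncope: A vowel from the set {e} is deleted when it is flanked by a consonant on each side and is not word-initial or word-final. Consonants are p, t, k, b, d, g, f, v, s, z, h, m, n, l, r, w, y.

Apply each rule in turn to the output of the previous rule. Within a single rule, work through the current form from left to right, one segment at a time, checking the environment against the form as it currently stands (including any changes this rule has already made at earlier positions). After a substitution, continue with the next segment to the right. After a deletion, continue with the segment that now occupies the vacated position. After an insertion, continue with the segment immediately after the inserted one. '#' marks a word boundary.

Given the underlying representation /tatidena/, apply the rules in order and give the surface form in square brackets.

[tatizna]

A Intervocalic Lenition: [tatidena] → [tatizena]
B Syncope: [tatizena] → [tatizna]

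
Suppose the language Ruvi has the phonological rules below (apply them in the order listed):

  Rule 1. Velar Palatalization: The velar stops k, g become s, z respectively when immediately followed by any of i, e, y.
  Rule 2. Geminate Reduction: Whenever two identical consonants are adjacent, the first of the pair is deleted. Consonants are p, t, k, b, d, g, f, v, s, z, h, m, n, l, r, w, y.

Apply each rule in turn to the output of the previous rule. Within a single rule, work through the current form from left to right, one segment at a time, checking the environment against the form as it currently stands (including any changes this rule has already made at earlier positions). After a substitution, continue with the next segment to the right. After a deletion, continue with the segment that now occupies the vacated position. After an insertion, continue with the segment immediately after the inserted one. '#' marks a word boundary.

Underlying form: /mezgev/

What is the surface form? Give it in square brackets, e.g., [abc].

Rule 1 Velar Palatalization: [mezgev] → [mezzev]
Rule 2 Geminate Reduction: [mezzev] → [mezev]

[mezev]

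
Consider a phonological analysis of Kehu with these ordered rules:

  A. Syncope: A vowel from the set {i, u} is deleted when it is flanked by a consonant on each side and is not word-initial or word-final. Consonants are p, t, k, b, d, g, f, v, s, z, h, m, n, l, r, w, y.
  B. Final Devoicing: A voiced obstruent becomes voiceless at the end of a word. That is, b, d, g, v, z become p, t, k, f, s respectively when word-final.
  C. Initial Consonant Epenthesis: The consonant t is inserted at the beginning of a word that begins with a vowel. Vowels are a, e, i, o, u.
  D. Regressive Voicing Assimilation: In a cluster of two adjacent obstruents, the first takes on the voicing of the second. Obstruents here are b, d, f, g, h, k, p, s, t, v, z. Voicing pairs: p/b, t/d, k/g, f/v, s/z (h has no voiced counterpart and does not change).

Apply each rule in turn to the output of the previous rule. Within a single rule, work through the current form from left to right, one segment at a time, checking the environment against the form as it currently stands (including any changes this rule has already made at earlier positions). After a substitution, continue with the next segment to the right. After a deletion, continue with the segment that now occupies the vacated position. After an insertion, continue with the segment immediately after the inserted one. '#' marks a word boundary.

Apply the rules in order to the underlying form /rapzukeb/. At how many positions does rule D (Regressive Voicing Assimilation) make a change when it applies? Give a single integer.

A Syncope: [rapzukeb] → [rapzkeb]
B Final Devoicing: [rapzkeb] → [rapzkep]
C Initial Consonant Epenthesis: no change — [rapzkep]
D Regressive Voicing Assimilation: [rapzkep] → [rabskep]
Rule D changed 2 position(s).

2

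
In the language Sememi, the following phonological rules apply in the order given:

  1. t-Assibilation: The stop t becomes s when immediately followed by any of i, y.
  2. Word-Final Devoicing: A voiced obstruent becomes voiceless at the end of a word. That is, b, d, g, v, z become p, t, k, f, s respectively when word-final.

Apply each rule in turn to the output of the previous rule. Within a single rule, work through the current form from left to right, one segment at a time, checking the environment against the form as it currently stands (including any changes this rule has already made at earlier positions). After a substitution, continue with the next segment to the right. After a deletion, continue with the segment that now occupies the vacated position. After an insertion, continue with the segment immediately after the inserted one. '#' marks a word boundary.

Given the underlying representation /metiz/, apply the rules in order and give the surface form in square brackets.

1 t-Assibilation: [metiz] → [mesiz]
2 Word-Final Devoicing: [mesiz] → [mesis]

[mesis]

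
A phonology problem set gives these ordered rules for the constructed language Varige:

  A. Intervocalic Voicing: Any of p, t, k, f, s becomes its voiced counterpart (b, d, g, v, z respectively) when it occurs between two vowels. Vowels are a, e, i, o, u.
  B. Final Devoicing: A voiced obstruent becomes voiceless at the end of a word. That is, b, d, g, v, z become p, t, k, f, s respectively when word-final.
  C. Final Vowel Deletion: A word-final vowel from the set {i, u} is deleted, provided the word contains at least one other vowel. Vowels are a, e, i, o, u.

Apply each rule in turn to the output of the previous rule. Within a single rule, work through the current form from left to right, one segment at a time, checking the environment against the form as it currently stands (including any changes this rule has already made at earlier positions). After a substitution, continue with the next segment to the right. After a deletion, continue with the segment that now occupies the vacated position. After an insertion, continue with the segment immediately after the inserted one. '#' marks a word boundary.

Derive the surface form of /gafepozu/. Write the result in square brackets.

A Intervocalic Voicing: [gafepozu] → [gavebozu]
B Final Devoicing: no change — [gavebozu]
C Final Vowel Deletion: [gavebozu] → [gaveboz]

[gaveboz]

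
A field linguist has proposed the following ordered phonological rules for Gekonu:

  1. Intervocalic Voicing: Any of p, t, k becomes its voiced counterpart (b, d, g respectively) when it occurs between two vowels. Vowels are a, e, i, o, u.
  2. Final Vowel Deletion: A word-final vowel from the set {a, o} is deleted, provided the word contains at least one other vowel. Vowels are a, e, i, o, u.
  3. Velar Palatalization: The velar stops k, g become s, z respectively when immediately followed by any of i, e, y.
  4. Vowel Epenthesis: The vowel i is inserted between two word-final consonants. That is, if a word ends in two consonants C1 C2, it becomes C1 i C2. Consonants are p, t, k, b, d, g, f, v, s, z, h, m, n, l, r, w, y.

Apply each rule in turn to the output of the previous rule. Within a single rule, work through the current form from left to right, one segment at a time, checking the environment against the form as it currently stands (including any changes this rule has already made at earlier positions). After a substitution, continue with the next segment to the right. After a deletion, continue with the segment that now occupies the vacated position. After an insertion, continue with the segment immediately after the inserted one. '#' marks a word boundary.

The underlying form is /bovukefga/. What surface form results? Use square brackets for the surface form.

1 Intervocalic Voicing: [bovukefga] → [bovugefga]
2 Final Vowel Deletion: [bovugefga] → [bovugefg]
3 Velar Palatalization: [bovugefg] → [bovuzefg]
4 Vowel Epenthesis: [bovuzefg] → [bovuzefig]

[bovuzefig]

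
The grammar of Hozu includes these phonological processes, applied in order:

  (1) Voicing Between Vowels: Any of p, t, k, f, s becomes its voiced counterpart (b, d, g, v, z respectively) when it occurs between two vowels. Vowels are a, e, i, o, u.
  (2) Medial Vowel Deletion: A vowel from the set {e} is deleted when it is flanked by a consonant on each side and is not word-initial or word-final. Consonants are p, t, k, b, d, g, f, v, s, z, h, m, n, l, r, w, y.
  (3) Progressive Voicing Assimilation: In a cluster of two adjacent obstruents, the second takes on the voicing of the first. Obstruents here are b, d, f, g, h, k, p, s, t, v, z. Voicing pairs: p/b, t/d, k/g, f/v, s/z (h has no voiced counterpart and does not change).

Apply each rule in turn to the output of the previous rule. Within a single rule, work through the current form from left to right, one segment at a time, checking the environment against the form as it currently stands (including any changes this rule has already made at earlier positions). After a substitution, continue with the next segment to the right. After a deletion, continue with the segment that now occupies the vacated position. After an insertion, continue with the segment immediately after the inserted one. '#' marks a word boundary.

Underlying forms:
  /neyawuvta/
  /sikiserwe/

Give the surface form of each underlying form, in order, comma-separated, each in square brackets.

[nyawuvda], [sigizrwe]

/neyawuvta/:
  (1) Voicing Between Vowels: no change — [neyawuvta]
  (2) Medial Vowel Deletion: [neyawuvta] → [nyawuvta]
  (3) Progressive Voicing Assimilation: [nyawuvta] → [nyawuvda]
/sikiserwe/:
  (1) Voicing Between Vowels: [sikiserwe] → [sigizerwe]
  (2) Medial Vowel Deletion: [sigizerwe] → [sigizrwe]
  (3) Progressive Voicing Assimilation: no change — [sigizrwe]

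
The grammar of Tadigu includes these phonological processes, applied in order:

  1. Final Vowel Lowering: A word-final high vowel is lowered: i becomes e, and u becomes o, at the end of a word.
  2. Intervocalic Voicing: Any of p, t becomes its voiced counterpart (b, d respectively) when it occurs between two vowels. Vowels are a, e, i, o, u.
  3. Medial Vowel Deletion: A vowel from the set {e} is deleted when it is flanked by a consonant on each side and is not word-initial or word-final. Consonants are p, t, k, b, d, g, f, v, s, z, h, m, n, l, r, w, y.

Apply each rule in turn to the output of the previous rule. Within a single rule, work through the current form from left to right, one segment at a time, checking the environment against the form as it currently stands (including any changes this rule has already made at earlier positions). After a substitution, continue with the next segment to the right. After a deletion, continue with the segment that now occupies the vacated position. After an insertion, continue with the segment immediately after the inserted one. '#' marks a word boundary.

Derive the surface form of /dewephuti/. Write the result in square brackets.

[dwphude]

1 Final Vowel Lowering: [dewephuti] → [dewephute]
2 Intervocalic Voicing: [dewephute] → [dewephude]
3 Medial Vowel Deletion: [dewephude] → [dwphude]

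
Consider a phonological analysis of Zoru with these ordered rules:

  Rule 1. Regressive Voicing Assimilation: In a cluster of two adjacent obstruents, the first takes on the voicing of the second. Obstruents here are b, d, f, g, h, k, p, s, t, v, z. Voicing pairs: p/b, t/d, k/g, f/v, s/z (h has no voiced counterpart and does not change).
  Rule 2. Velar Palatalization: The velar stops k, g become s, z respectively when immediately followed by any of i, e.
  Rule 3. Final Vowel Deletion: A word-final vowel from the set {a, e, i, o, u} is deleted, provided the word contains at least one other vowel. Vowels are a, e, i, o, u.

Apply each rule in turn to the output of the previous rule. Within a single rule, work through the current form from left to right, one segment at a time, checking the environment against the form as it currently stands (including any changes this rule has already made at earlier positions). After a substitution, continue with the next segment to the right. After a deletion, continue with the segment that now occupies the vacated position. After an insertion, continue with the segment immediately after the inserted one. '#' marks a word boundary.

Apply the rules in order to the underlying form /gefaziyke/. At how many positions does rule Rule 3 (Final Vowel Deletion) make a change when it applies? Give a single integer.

1

Rule 1 Regressive Voicing Assimilation: no change — [gefaziyke]
Rule 2 Velar Palatalization: [gefaziyke] → [zefaziyse]
Rule 3 Final Vowel Deletion: [zefaziyse] → [zefaziys]
Rule Rule 3 changed 1 position(s).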